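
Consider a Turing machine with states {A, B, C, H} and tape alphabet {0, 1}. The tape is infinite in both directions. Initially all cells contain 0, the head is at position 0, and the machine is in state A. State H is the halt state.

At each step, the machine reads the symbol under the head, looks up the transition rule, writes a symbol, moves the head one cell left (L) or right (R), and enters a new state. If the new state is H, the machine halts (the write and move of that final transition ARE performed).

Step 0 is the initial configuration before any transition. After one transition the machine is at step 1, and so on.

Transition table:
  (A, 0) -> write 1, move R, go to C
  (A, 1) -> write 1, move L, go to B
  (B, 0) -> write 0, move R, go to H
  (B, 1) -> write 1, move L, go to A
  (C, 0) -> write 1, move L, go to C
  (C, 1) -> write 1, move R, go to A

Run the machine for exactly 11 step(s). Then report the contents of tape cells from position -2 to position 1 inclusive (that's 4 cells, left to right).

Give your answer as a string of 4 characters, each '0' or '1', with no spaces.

Answer: 0111

Derivation:
Step 1: in state A at pos 0, read 0 -> (A,0)->write 1,move R,goto C. Now: state=C, head=1, tape[-1..2]=0100 (head:   ^)
Step 2: in state C at pos 1, read 0 -> (C,0)->write 1,move L,goto C. Now: state=C, head=0, tape[-1..2]=0110 (head:  ^)
Step 3: in state C at pos 0, read 1 -> (C,1)->write 1,move R,goto A. Now: state=A, head=1, tape[-1..2]=0110 (head:   ^)
Step 4: in state A at pos 1, read 1 -> (A,1)->write 1,move L,goto B. Now: state=B, head=0, tape[-1..2]=0110 (head:  ^)
Step 5: in state B at pos 0, read 1 -> (B,1)->write 1,move L,goto A. Now: state=A, head=-1, tape[-2..2]=00110 (head:  ^)
Step 6: in state A at pos -1, read 0 -> (A,0)->write 1,move R,goto C. Now: state=C, head=0, tape[-2..2]=01110 (head:   ^)
Step 7: in state C at pos 0, read 1 -> (C,1)->write 1,move R,goto A. Now: state=A, head=1, tape[-2..2]=01110 (head:    ^)
Step 8: in state A at pos 1, read 1 -> (A,1)->write 1,move L,goto B. Now: state=B, head=0, tape[-2..2]=01110 (head:   ^)
Step 9: in state B at pos 0, read 1 -> (B,1)->write 1,move L,goto A. Now: state=A, head=-1, tape[-2..2]=01110 (head:  ^)
Step 10: in state A at pos -1, read 1 -> (A,1)->write 1,move L,goto B. Now: state=B, head=-2, tape[-3..2]=001110 (head:  ^)
Step 11: in state B at pos -2, read 0 -> (B,0)->write 0,move R,goto H. Now: state=H, head=-1, tape[-3..2]=001110 (head:   ^)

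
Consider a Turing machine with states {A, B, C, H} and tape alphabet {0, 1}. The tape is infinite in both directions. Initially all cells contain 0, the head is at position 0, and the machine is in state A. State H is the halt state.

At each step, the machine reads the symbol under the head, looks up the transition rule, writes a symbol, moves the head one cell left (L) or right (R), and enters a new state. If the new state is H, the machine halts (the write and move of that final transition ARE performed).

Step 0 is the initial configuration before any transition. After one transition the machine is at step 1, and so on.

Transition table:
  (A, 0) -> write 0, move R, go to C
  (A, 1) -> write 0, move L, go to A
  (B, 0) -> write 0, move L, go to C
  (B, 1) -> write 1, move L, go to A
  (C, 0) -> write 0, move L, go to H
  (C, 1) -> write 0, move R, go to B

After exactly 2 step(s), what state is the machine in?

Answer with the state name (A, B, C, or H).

Step 1: in state A at pos 0, read 0 -> (A,0)->write 0,move R,goto C. Now: state=C, head=1, tape[-1..2]=0000 (head:   ^)
Step 2: in state C at pos 1, read 0 -> (C,0)->write 0,move L,goto H. Now: state=H, head=0, tape[-1..2]=0000 (head:  ^)

Answer: H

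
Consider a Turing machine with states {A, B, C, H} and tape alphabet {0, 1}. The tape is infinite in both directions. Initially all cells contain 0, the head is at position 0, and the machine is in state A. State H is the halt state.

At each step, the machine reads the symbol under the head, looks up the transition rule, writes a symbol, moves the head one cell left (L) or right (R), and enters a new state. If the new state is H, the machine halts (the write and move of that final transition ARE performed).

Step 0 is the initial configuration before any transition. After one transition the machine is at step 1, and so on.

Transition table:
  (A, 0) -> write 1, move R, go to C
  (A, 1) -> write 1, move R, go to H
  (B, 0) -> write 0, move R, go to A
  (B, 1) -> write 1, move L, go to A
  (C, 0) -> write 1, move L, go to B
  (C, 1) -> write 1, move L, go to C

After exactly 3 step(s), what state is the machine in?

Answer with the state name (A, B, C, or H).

Answer: A

Derivation:
Step 1: in state A at pos 0, read 0 -> (A,0)->write 1,move R,goto C. Now: state=C, head=1, tape[-1..2]=0100 (head:   ^)
Step 2: in state C at pos 1, read 0 -> (C,0)->write 1,move L,goto B. Now: state=B, head=0, tape[-1..2]=0110 (head:  ^)
Step 3: in state B at pos 0, read 1 -> (B,1)->write 1,move L,goto A. Now: state=A, head=-1, tape[-2..2]=00110 (head:  ^)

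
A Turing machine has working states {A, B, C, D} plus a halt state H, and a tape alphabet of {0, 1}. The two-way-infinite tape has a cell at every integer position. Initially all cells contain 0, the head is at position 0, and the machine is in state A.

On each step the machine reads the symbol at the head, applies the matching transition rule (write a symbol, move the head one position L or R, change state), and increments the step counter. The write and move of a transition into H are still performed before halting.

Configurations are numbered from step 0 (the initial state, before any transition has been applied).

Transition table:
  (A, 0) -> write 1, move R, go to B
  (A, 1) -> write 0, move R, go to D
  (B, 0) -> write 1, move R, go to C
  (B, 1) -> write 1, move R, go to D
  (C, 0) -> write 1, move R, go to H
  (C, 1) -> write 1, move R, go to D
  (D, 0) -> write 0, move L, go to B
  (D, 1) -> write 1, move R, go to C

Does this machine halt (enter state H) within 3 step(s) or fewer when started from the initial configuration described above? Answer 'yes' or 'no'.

Answer: yes

Derivation:
Step 1: in state A at pos 0, read 0 -> (A,0)->write 1,move R,goto B. Now: state=B, head=1, tape[-1..2]=0100 (head:   ^)
Step 2: in state B at pos 1, read 0 -> (B,0)->write 1,move R,goto C. Now: state=C, head=2, tape[-1..3]=01100 (head:    ^)
Step 3: in state C at pos 2, read 0 -> (C,0)->write 1,move R,goto H. Now: state=H, head=3, tape[-1..4]=011100 (head:     ^)
State H reached at step 3; 3 <= 3 -> yes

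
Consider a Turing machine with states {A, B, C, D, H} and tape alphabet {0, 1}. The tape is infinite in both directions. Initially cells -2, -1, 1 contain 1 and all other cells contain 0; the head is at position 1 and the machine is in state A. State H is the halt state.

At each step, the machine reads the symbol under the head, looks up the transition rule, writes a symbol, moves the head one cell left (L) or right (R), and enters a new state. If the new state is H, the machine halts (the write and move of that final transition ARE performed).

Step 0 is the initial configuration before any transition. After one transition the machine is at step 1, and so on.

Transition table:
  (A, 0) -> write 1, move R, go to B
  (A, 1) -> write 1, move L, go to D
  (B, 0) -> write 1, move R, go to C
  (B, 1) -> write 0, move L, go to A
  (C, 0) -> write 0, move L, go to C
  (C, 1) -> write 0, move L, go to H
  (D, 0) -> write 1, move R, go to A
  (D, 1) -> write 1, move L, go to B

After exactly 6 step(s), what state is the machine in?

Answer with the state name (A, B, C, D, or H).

Step 1: in state A at pos 1, read 1 -> (A,1)->write 1,move L,goto D. Now: state=D, head=0, tape[-3..2]=011010 (head:    ^)
Step 2: in state D at pos 0, read 0 -> (D,0)->write 1,move R,goto A. Now: state=A, head=1, tape[-3..2]=011110 (head:     ^)
Step 3: in state A at pos 1, read 1 -> (A,1)->write 1,move L,goto D. Now: state=D, head=0, tape[-3..2]=011110 (head:    ^)
Step 4: in state D at pos 0, read 1 -> (D,1)->write 1,move L,goto B. Now: state=B, head=-1, tape[-3..2]=011110 (head:   ^)
Step 5: in state B at pos -1, read 1 -> (B,1)->write 0,move L,goto A. Now: state=A, head=-2, tape[-3..2]=010110 (head:  ^)
Step 6: in state A at pos -2, read 1 -> (A,1)->write 1,move L,goto D. Now: state=D, head=-3, tape[-4..2]=0010110 (head:  ^)

Answer: D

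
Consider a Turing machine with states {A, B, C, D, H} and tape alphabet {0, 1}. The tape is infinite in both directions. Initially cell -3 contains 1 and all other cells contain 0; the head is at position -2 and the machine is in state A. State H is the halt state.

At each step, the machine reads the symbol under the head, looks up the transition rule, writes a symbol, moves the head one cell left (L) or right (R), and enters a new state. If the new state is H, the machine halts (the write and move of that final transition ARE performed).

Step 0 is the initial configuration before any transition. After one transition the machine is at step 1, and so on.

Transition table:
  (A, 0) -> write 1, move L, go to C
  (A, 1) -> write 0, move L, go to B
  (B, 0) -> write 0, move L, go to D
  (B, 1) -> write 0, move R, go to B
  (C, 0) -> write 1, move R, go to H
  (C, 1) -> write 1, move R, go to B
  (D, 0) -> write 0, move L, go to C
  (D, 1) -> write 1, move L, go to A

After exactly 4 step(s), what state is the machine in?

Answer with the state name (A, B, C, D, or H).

Step 1: in state A at pos -2, read 0 -> (A,0)->write 1,move L,goto C. Now: state=C, head=-3, tape[-4..-1]=0110 (head:  ^)
Step 2: in state C at pos -3, read 1 -> (C,1)->write 1,move R,goto B. Now: state=B, head=-2, tape[-4..-1]=0110 (head:   ^)
Step 3: in state B at pos -2, read 1 -> (B,1)->write 0,move R,goto B. Now: state=B, head=-1, tape[-4..0]=01000 (head:    ^)
Step 4: in state B at pos -1, read 0 -> (B,0)->write 0,move L,goto D. Now: state=D, head=-2, tape[-4..0]=01000 (head:   ^)

Answer: D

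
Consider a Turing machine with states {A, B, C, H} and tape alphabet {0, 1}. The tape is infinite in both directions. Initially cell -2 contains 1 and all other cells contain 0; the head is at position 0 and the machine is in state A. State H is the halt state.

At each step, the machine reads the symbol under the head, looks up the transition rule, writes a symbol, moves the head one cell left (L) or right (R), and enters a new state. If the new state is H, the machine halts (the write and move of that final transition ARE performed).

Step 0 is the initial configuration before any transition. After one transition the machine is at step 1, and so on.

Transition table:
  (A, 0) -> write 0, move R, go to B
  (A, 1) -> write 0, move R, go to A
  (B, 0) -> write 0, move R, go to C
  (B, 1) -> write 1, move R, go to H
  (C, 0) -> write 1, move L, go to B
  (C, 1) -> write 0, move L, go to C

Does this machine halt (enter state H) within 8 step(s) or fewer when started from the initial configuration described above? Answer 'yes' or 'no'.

Answer: no

Derivation:
Step 1: in state A at pos 0, read 0 -> (A,0)->write 0,move R,goto B. Now: state=B, head=1, tape[-3..2]=010000 (head:     ^)
Step 2: in state B at pos 1, read 0 -> (B,0)->write 0,move R,goto C. Now: state=C, head=2, tape[-3..3]=0100000 (head:      ^)
Step 3: in state C at pos 2, read 0 -> (C,0)->write 1,move L,goto B. Now: state=B, head=1, tape[-3..3]=0100010 (head:     ^)
Step 4: in state B at pos 1, read 0 -> (B,0)->write 0,move R,goto C. Now: state=C, head=2, tape[-3..3]=0100010 (head:      ^)
Step 5: in state C at pos 2, read 1 -> (C,1)->write 0,move L,goto C. Now: state=C, head=1, tape[-3..3]=0100000 (head:     ^)
Step 6: in state C at pos 1, read 0 -> (C,0)->write 1,move L,goto B. Now: state=B, head=0, tape[-3..3]=0100100 (head:    ^)
Step 7: in state B at pos 0, read 0 -> (B,0)->write 0,move R,goto C. Now: state=C, head=1, tape[-3..3]=0100100 (head:     ^)
Step 8: in state C at pos 1, read 1 -> (C,1)->write 0,move L,goto C. Now: state=C, head=0, tape[-3..3]=0100000 (head:    ^)
After 8 step(s): state = C (not H) -> not halted within 8 -> no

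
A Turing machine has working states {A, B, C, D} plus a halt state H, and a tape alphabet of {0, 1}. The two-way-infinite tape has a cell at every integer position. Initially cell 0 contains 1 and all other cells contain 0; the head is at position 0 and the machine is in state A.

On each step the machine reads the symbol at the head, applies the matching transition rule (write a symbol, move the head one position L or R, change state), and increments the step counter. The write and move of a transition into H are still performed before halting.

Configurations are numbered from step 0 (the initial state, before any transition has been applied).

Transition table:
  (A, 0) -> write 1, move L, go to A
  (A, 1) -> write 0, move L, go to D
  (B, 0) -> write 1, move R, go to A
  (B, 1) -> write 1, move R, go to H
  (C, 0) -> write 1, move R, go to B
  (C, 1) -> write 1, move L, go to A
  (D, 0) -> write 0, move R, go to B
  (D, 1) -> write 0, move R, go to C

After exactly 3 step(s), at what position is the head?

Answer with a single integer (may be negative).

Step 1: in state A at pos 0, read 1 -> (A,1)->write 0,move L,goto D. Now: state=D, head=-1, tape[-2..1]=0000 (head:  ^)
Step 2: in state D at pos -1, read 0 -> (D,0)->write 0,move R,goto B. Now: state=B, head=0, tape[-2..1]=0000 (head:   ^)
Step 3: in state B at pos 0, read 0 -> (B,0)->write 1,move R,goto A. Now: state=A, head=1, tape[-2..2]=00100 (head:    ^)

Answer: 1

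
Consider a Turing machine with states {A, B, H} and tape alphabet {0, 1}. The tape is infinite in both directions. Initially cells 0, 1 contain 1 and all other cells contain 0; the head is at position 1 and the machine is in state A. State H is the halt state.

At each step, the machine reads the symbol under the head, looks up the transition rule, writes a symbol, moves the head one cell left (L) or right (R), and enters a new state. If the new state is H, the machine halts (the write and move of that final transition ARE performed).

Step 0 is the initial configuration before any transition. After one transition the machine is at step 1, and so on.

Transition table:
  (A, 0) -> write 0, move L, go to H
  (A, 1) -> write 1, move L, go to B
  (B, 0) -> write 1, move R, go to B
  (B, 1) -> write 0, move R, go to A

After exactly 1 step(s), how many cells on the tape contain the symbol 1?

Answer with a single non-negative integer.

Answer: 2

Derivation:
Step 1: in state A at pos 1, read 1 -> (A,1)->write 1,move L,goto B. Now: state=B, head=0, tape[-1..2]=0110 (head:  ^)
Cells containing 1 after step 1: {0, 1} -> 2 cell(s)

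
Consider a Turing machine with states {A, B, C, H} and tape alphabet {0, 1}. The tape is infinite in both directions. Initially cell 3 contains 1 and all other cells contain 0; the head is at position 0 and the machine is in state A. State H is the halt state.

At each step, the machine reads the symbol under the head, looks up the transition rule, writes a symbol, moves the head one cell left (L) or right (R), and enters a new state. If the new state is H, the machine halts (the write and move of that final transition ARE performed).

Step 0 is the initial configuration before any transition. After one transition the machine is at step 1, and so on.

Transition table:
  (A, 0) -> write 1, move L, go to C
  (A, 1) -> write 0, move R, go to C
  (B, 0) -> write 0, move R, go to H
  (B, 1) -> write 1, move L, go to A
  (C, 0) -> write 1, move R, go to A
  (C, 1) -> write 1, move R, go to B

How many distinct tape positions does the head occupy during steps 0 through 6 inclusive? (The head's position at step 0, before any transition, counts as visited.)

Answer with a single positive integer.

Step 1: in state A at pos 0, read 0 -> (A,0)->write 1,move L,goto C. Now: state=C, head=-1, tape[-2..4]=0010010 (head:  ^)
Step 2: in state C at pos -1, read 0 -> (C,0)->write 1,move R,goto A. Now: state=A, head=0, tape[-2..4]=0110010 (head:   ^)
Step 3: in state A at pos 0, read 1 -> (A,1)->write 0,move R,goto C. Now: state=C, head=1, tape[-2..4]=0100010 (head:    ^)
Step 4: in state C at pos 1, read 0 -> (C,0)->write 1,move R,goto A. Now: state=A, head=2, tape[-2..4]=0101010 (head:     ^)
Step 5: in state A at pos 2, read 0 -> (A,0)->write 1,move L,goto C. Now: state=C, head=1, tape[-2..4]=0101110 (head:    ^)
Step 6: in state C at pos 1, read 1 -> (C,1)->write 1,move R,goto B. Now: state=B, head=2, tape[-2..4]=0101110 (head:     ^)
Head positions at steps 0..6: starting at 0, distinct positions visited = {-1, 0, 1, 2} -> 4 position(s)

Answer: 4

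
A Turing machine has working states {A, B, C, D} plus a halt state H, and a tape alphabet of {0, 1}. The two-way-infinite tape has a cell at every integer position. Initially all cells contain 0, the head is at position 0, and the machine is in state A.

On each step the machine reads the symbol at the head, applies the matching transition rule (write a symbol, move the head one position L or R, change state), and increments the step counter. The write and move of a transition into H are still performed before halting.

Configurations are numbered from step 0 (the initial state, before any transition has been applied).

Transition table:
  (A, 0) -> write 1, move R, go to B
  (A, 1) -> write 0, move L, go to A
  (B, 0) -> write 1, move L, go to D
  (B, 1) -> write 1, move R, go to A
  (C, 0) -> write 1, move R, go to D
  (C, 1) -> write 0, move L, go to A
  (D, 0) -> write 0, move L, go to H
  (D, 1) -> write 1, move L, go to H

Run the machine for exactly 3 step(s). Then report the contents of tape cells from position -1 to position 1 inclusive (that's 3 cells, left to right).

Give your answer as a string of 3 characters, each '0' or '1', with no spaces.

Step 1: in state A at pos 0, read 0 -> (A,0)->write 1,move R,goto B. Now: state=B, head=1, tape[-1..2]=0100 (head:   ^)
Step 2: in state B at pos 1, read 0 -> (B,0)->write 1,move L,goto D. Now: state=D, head=0, tape[-1..2]=0110 (head:  ^)
Step 3: in state D at pos 0, read 1 -> (D,1)->write 1,move L,goto H. Now: state=H, head=-1, tape[-2..2]=00110 (head:  ^)

Answer: 011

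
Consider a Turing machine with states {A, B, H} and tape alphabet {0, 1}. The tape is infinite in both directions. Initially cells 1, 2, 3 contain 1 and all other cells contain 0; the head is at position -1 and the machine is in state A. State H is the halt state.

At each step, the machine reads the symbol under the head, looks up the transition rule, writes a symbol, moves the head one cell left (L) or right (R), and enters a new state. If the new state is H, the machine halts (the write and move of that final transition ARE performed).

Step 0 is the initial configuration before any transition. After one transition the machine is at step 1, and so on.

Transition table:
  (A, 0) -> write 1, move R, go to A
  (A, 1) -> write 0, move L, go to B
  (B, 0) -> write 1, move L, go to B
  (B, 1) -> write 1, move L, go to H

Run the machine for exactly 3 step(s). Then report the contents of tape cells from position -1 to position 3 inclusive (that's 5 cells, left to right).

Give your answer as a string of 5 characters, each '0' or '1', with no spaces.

Answer: 11011

Derivation:
Step 1: in state A at pos -1, read 0 -> (A,0)->write 1,move R,goto A. Now: state=A, head=0, tape[-2..4]=0101110 (head:   ^)
Step 2: in state A at pos 0, read 0 -> (A,0)->write 1,move R,goto A. Now: state=A, head=1, tape[-2..4]=0111110 (head:    ^)
Step 3: in state A at pos 1, read 1 -> (A,1)->write 0,move L,goto B. Now: state=B, head=0, tape[-2..4]=0110110 (head:   ^)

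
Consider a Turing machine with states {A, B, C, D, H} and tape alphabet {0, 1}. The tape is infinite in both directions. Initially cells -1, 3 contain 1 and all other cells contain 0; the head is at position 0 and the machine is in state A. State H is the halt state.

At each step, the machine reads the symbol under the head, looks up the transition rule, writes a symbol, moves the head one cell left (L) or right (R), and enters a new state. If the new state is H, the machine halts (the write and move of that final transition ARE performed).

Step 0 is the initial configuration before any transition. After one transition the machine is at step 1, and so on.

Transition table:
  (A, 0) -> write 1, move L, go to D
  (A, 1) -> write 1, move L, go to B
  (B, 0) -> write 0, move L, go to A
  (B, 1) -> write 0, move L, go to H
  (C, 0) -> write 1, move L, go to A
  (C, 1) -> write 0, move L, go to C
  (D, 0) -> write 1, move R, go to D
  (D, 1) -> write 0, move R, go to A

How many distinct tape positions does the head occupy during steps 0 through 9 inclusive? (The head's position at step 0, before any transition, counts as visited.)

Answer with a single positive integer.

Answer: 4

Derivation:
Step 1: in state A at pos 0, read 0 -> (A,0)->write 1,move L,goto D. Now: state=D, head=-1, tape[-2..4]=0110010 (head:  ^)
Step 2: in state D at pos -1, read 1 -> (D,1)->write 0,move R,goto A. Now: state=A, head=0, tape[-2..4]=0010010 (head:   ^)
Step 3: in state A at pos 0, read 1 -> (A,1)->write 1,move L,goto B. Now: state=B, head=-1, tape[-2..4]=0010010 (head:  ^)
Step 4: in state B at pos -1, read 0 -> (B,0)->write 0,move L,goto A. Now: state=A, head=-2, tape[-3..4]=00010010 (head:  ^)
Step 5: in state A at pos -2, read 0 -> (A,0)->write 1,move L,goto D. Now: state=D, head=-3, tape[-4..4]=001010010 (head:  ^)
Step 6: in state D at pos -3, read 0 -> (D,0)->write 1,move R,goto D. Now: state=D, head=-2, tape[-4..4]=011010010 (head:   ^)
Step 7: in state D at pos -2, read 1 -> (D,1)->write 0,move R,goto A. Now: state=A, head=-1, tape[-4..4]=010010010 (head:    ^)
Step 8: in state A at pos -1, read 0 -> (A,0)->write 1,move L,goto D. Now: state=D, head=-2, tape[-4..4]=010110010 (head:   ^)
Step 9: in state D at pos -2, read 0 -> (D,0)->write 1,move R,goto D. Now: state=D, head=-1, tape[-4..4]=011110010 (head:    ^)
Head positions at steps 0..9: starting at 0, distinct positions visited = {-3, -2, -1, 0} -> 4 position(s)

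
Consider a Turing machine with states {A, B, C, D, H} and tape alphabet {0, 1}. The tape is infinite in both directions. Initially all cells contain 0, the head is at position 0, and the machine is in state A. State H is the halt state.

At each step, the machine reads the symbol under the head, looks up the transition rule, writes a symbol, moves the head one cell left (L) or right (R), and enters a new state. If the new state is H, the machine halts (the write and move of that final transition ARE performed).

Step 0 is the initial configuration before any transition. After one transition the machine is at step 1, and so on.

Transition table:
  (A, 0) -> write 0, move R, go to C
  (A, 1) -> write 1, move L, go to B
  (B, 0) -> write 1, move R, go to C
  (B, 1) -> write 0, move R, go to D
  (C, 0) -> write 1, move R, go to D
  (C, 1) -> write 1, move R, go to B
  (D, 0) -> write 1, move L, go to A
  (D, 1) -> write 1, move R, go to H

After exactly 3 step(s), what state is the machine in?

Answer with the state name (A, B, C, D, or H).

Answer: A

Derivation:
Step 1: in state A at pos 0, read 0 -> (A,0)->write 0,move R,goto C. Now: state=C, head=1, tape[-1..2]=0000 (head:   ^)
Step 2: in state C at pos 1, read 0 -> (C,0)->write 1,move R,goto D. Now: state=D, head=2, tape[-1..3]=00100 (head:    ^)
Step 3: in state D at pos 2, read 0 -> (D,0)->write 1,move L,goto A. Now: state=A, head=1, tape[-1..3]=00110 (head:   ^)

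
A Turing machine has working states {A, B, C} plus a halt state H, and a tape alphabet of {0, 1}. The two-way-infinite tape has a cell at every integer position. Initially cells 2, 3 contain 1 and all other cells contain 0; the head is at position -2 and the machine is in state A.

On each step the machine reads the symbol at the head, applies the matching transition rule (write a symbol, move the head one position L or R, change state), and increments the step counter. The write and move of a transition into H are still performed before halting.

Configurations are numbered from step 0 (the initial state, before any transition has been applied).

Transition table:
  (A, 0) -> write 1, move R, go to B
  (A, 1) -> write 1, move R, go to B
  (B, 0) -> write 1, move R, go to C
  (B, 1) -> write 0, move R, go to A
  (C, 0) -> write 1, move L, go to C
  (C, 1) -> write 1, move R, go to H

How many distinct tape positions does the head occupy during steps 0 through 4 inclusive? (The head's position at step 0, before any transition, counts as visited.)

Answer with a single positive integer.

Step 1: in state A at pos -2, read 0 -> (A,0)->write 1,move R,goto B. Now: state=B, head=-1, tape[-3..4]=01000110 (head:   ^)
Step 2: in state B at pos -1, read 0 -> (B,0)->write 1,move R,goto C. Now: state=C, head=0, tape[-3..4]=01100110 (head:    ^)
Step 3: in state C at pos 0, read 0 -> (C,0)->write 1,move L,goto C. Now: state=C, head=-1, tape[-3..4]=01110110 (head:   ^)
Step 4: in state C at pos -1, read 1 -> (C,1)->write 1,move R,goto H. Now: state=H, head=0, tape[-3..4]=01110110 (head:    ^)
Head positions at steps 0..4: starting at -2, distinct positions visited = {-2, -1, 0} -> 3 position(s)

Answer: 3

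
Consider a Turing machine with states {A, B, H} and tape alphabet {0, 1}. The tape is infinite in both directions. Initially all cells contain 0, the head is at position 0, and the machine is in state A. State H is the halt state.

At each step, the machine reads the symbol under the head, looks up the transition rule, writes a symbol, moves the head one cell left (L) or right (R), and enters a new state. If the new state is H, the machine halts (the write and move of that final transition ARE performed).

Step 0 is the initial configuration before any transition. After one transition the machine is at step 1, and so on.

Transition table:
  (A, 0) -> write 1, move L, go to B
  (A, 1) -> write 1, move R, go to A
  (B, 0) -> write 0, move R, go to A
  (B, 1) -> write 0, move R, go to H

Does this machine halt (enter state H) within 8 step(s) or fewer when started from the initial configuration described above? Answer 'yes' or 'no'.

Step 1: in state A at pos 0, read 0 -> (A,0)->write 1,move L,goto B. Now: state=B, head=-1, tape[-2..1]=0010 (head:  ^)
Step 2: in state B at pos -1, read 0 -> (B,0)->write 0,move R,goto A. Now: state=A, head=0, tape[-2..1]=0010 (head:   ^)
Step 3: in state A at pos 0, read 1 -> (A,1)->write 1,move R,goto A. Now: state=A, head=1, tape[-2..2]=00100 (head:    ^)
Step 4: in state A at pos 1, read 0 -> (A,0)->write 1,move L,goto B. Now: state=B, head=0, tape[-2..2]=00110 (head:   ^)
Step 5: in state B at pos 0, read 1 -> (B,1)->write 0,move R,goto H. Now: state=H, head=1, tape[-2..2]=00010 (head:    ^)
State H reached at step 5; 5 <= 8 -> yes

Answer: yes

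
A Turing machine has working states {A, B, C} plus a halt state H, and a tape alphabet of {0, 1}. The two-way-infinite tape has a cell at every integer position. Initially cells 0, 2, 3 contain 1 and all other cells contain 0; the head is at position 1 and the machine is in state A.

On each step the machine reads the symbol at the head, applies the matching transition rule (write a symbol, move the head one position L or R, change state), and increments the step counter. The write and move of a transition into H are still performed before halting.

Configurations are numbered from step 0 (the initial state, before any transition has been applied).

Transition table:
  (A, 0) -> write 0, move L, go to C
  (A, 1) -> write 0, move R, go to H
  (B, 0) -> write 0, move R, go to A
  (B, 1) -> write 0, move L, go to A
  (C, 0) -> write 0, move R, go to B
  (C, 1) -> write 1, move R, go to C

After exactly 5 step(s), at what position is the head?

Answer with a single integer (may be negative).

Step 1: in state A at pos 1, read 0 -> (A,0)->write 0,move L,goto C. Now: state=C, head=0, tape[-1..4]=010110 (head:  ^)
Step 2: in state C at pos 0, read 1 -> (C,1)->write 1,move R,goto C. Now: state=C, head=1, tape[-1..4]=010110 (head:   ^)
Step 3: in state C at pos 1, read 0 -> (C,0)->write 0,move R,goto B. Now: state=B, head=2, tape[-1..4]=010110 (head:    ^)
Step 4: in state B at pos 2, read 1 -> (B,1)->write 0,move L,goto A. Now: state=A, head=1, tape[-1..4]=010010 (head:   ^)
Step 5: in state A at pos 1, read 0 -> (A,0)->write 0,move L,goto C. Now: state=C, head=0, tape[-1..4]=010010 (head:  ^)

Answer: 0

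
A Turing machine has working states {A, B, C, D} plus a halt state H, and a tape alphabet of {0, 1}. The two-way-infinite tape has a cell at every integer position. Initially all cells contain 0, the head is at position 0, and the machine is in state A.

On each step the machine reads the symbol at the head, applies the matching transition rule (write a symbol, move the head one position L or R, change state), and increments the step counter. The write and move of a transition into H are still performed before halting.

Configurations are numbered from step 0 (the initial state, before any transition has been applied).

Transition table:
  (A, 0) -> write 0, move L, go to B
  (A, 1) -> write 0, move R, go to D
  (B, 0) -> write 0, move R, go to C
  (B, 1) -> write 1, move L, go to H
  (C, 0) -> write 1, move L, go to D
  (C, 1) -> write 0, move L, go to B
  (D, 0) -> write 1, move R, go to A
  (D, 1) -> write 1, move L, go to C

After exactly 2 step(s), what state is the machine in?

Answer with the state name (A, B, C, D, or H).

Step 1: in state A at pos 0, read 0 -> (A,0)->write 0,move L,goto B. Now: state=B, head=-1, tape[-2..1]=0000 (head:  ^)
Step 2: in state B at pos -1, read 0 -> (B,0)->write 0,move R,goto C. Now: state=C, head=0, tape[-2..1]=0000 (head:   ^)

Answer: C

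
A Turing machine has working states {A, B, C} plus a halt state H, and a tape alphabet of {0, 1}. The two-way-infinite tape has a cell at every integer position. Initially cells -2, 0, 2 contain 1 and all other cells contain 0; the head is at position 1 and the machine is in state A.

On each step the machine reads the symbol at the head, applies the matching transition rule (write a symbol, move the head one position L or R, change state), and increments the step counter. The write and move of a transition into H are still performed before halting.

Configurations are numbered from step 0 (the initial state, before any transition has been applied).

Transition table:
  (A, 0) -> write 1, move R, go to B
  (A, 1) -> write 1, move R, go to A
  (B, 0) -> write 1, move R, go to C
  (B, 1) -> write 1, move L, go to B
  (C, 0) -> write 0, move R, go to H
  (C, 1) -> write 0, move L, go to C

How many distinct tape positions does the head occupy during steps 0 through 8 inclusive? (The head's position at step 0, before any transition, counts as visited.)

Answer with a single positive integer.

Step 1: in state A at pos 1, read 0 -> (A,0)->write 1,move R,goto B. Now: state=B, head=2, tape[-3..3]=0101110 (head:      ^)
Step 2: in state B at pos 2, read 1 -> (B,1)->write 1,move L,goto B. Now: state=B, head=1, tape[-3..3]=0101110 (head:     ^)
Step 3: in state B at pos 1, read 1 -> (B,1)->write 1,move L,goto B. Now: state=B, head=0, tape[-3..3]=0101110 (head:    ^)
Step 4: in state B at pos 0, read 1 -> (B,1)->write 1,move L,goto B. Now: state=B, head=-1, tape[-3..3]=0101110 (head:   ^)
Step 5: in state B at pos -1, read 0 -> (B,0)->write 1,move R,goto C. Now: state=C, head=0, tape[-3..3]=0111110 (head:    ^)
Step 6: in state C at pos 0, read 1 -> (C,1)->write 0,move L,goto C. Now: state=C, head=-1, tape[-3..3]=0110110 (head:   ^)
Step 7: in state C at pos -1, read 1 -> (C,1)->write 0,move L,goto C. Now: state=C, head=-2, tape[-3..3]=0100110 (head:  ^)
Step 8: in state C at pos -2, read 1 -> (C,1)->write 0,move L,goto C. Now: state=C, head=-3, tape[-4..3]=00000110 (head:  ^)
Head positions at steps 0..8: starting at 1, distinct positions visited = {-3, -2, -1, 0, 1, 2} -> 6 position(s)

Answer: 6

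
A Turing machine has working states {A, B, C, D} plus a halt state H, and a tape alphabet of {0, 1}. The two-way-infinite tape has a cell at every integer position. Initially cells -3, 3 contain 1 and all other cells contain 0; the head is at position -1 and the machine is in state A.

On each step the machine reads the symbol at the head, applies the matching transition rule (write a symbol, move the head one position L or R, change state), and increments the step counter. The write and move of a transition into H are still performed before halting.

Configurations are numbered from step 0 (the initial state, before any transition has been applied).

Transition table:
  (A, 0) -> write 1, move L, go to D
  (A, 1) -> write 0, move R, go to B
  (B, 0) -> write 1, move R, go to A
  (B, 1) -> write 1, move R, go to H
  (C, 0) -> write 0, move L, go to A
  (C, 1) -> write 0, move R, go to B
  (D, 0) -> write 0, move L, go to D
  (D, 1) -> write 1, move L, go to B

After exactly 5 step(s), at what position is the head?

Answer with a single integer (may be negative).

Answer: -2

Derivation:
Step 1: in state A at pos -1, read 0 -> (A,0)->write 1,move L,goto D. Now: state=D, head=-2, tape[-4..4]=010100010 (head:   ^)
Step 2: in state D at pos -2, read 0 -> (D,0)->write 0,move L,goto D. Now: state=D, head=-3, tape[-4..4]=010100010 (head:  ^)
Step 3: in state D at pos -3, read 1 -> (D,1)->write 1,move L,goto B. Now: state=B, head=-4, tape[-5..4]=0010100010 (head:  ^)
Step 4: in state B at pos -4, read 0 -> (B,0)->write 1,move R,goto A. Now: state=A, head=-3, tape[-5..4]=0110100010 (head:   ^)
Step 5: in state A at pos -3, read 1 -> (A,1)->write 0,move R,goto B. Now: state=B, head=-2, tape[-5..4]=0100100010 (head:    ^)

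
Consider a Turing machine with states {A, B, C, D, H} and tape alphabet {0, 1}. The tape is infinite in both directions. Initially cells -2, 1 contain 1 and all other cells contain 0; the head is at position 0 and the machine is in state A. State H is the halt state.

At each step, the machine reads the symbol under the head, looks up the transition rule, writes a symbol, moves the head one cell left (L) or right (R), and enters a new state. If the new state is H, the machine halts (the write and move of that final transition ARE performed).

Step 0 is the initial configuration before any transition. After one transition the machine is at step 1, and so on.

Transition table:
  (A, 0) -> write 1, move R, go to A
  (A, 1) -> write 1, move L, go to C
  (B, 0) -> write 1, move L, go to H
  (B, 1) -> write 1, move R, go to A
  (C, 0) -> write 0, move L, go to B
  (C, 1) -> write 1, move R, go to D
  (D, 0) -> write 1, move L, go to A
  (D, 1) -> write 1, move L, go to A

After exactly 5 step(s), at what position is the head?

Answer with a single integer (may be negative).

Step 1: in state A at pos 0, read 0 -> (A,0)->write 1,move R,goto A. Now: state=A, head=1, tape[-3..2]=010110 (head:     ^)
Step 2: in state A at pos 1, read 1 -> (A,1)->write 1,move L,goto C. Now: state=C, head=0, tape[-3..2]=010110 (head:    ^)
Step 3: in state C at pos 0, read 1 -> (C,1)->write 1,move R,goto D. Now: state=D, head=1, tape[-3..2]=010110 (head:     ^)
Step 4: in state D at pos 1, read 1 -> (D,1)->write 1,move L,goto A. Now: state=A, head=0, tape[-3..2]=010110 (head:    ^)
Step 5: in state A at pos 0, read 1 -> (A,1)->write 1,move L,goto C. Now: state=C, head=-1, tape[-3..2]=010110 (head:   ^)

Answer: -1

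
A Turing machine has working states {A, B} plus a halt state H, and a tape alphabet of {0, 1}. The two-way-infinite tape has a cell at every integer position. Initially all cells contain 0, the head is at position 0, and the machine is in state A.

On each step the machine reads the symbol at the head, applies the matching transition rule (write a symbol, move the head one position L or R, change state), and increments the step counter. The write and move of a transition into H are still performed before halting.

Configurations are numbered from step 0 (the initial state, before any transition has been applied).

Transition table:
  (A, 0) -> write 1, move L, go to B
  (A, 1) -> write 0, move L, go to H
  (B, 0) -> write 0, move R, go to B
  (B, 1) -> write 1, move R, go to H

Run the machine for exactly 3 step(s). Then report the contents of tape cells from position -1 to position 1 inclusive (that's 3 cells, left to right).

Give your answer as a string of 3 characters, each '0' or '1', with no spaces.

Answer: 010

Derivation:
Step 1: in state A at pos 0, read 0 -> (A,0)->write 1,move L,goto B. Now: state=B, head=-1, tape[-2..1]=0010 (head:  ^)
Step 2: in state B at pos -1, read 0 -> (B,0)->write 0,move R,goto B. Now: state=B, head=0, tape[-2..1]=0010 (head:   ^)
Step 3: in state B at pos 0, read 1 -> (B,1)->write 1,move R,goto H. Now: state=H, head=1, tape[-2..2]=00100 (head:    ^)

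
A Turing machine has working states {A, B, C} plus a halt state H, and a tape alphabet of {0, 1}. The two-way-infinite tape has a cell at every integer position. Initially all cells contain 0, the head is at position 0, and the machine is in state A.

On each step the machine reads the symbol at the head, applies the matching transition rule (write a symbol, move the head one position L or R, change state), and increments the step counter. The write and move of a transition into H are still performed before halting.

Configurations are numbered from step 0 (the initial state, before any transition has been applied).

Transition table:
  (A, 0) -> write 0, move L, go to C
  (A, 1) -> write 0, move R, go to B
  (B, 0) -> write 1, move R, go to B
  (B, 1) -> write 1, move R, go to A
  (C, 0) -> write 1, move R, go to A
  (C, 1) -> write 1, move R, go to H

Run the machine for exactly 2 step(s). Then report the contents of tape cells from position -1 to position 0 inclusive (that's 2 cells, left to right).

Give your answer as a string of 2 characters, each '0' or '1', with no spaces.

Answer: 10

Derivation:
Step 1: in state A at pos 0, read 0 -> (A,0)->write 0,move L,goto C. Now: state=C, head=-1, tape[-2..1]=0000 (head:  ^)
Step 2: in state C at pos -1, read 0 -> (C,0)->write 1,move R,goto A. Now: state=A, head=0, tape[-2..1]=0100 (head:   ^)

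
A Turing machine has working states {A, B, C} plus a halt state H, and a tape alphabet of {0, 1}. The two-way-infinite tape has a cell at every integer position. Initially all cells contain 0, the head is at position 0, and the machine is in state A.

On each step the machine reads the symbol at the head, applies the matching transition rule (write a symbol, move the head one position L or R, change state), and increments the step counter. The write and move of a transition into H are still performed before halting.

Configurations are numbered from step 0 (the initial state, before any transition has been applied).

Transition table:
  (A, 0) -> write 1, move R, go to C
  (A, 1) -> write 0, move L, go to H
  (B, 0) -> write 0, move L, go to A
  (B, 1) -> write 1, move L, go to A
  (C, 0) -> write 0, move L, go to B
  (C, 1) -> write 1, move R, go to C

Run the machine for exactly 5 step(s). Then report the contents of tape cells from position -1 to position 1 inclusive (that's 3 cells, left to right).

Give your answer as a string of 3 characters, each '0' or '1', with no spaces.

Step 1: in state A at pos 0, read 0 -> (A,0)->write 1,move R,goto C. Now: state=C, head=1, tape[-1..2]=0100 (head:   ^)
Step 2: in state C at pos 1, read 0 -> (C,0)->write 0,move L,goto B. Now: state=B, head=0, tape[-1..2]=0100 (head:  ^)
Step 3: in state B at pos 0, read 1 -> (B,1)->write 1,move L,goto A. Now: state=A, head=-1, tape[-2..2]=00100 (head:  ^)
Step 4: in state A at pos -1, read 0 -> (A,0)->write 1,move R,goto C. Now: state=C, head=0, tape[-2..2]=01100 (head:   ^)
Step 5: in state C at pos 0, read 1 -> (C,1)->write 1,move R,goto C. Now: state=C, head=1, tape[-2..2]=01100 (head:    ^)

Answer: 110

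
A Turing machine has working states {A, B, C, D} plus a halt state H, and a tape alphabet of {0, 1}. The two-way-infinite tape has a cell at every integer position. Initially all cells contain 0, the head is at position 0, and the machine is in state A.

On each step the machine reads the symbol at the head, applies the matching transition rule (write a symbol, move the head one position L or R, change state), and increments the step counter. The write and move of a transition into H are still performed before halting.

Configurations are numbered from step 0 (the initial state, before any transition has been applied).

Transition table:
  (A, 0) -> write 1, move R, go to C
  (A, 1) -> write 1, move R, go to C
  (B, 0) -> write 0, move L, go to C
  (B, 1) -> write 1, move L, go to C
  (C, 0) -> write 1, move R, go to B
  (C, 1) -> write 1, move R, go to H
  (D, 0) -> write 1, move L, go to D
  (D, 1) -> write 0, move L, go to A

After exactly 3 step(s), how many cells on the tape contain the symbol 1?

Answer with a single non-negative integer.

Answer: 2

Derivation:
Step 1: in state A at pos 0, read 0 -> (A,0)->write 1,move R,goto C. Now: state=C, head=1, tape[-1..2]=0100 (head:   ^)
Step 2: in state C at pos 1, read 0 -> (C,0)->write 1,move R,goto B. Now: state=B, head=2, tape[-1..3]=01100 (head:    ^)
Step 3: in state B at pos 2, read 0 -> (B,0)->write 0,move L,goto C. Now: state=C, head=1, tape[-1..3]=01100 (head:   ^)
Cells containing 1 after step 3: {0, 1} -> 2 cell(s)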